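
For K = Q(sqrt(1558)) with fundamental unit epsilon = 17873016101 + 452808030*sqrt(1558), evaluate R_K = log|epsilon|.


epsilon = 17873016101 + 452808030*sqrt(1558)
= 3.5746e+10
R = ln(3.5746e+10)
= 24.2997

24.2997


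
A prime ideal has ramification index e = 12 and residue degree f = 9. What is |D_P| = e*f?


|D_P| = e * f
= 12 * 9
= 108

108


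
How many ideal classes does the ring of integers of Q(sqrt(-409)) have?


K = Q(sqrt(-409)). d mod 4 = 3, so D = disc(K) = 4d = -1636
h(K) equals the number of primitive reduced positive-definite forms (a, b, c) = a*x^2 + b*x*y + c*y^2 with b^2 - 4ac = D,
where reduced means |b| <= a <= c, with b >= 0 whenever |b| = a or a = c, and primitive means gcd(a, b, c) = 1.
Reduced forces 3a^2 <= |D| = 1636, so 1 <= a <= 23; b must have the parity of D, and c = (b^2 - D)/(4a) must be an integer >= a.
Enumerate a = 1..23, b in [-a, a]:
  a=1: (1, 0, 409)  [1]
  a=2: (2, 2, 205)  [1]
  a=3..4: none
  a=5: (5, -2, 82), (5, 2, 82)  [2]
  a=6: none
  a=7: (7, -4, 59), (7, 4, 59)  [2]
  a=8..9: none
  a=10: (10, -2, 41), (10, 2, 41)  [2]
  a=11: (11, -6, 38), (11, 6, 38)  [2]
  a=12..13: none
  a=14: (14, -10, 31), (14, 10, 31)  [2]
  a=15..16: none
  a=17: (17, -8, 25), (17, 8, 25)  [2]
  a=18: none
  a=19: (19, -6, 22), (19, 6, 22)  [2]
  a=20..23: none
Total reduced forms: 1 + 1 + 2 + 2 + 2 + 2 + 2 + 2 + 2 = 16
h = 16

16


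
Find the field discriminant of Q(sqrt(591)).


For K = Q(sqrt(d)) with d squarefree: disc(K) = d if d = 1 mod 4, and disc(K) = 4d if d = 2 or 3 mod 4.
Here d = 591, and d mod 4 = 3.
d = 3 mod 4, not 1 (O_K = Z[sqrt(d)]), so disc(K) = 4d = 4 * (591) = 2364

2364


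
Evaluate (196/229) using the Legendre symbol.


p = 229 is prime, so compute (196/229) with the reciprocity algorithm (Jacobi-symbol steps: pull out 2s via (2/n), flip via reciprocity, reduce):
  pull out 2: (2/229) = -1  (since 229 mod 8 = 5)
  pull out 2: (2/229) = -1  (since 229 mod 8 = 5)
  reciprocity: (49/229) -> +(229/49)
  reduce: (33/49)
  reciprocity: (33/49) -> +(49/33)
  reduce: (16/33)
  pull out 2: (2/33) = +1  (since 33 mod 8 = 1)
  pull out 2: (2/33) = +1  (since 33 mod 8 = 1)
  pull out 2: (2/33) = +1  (since 33 mod 8 = 1)
  pull out 2: (2/33) = +1  (since 33 mod 8 = 1)
  (1/33) = 1
Product of signs = 1
(196/229) = 1

1


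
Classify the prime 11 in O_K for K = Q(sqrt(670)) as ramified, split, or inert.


K = Q(sqrt(670)). Since d mod 4 = 2, disc(K) = 2680.
Check p | disc: 2680 mod 11 = 7.
p does not divide disc. Compute Legendre symbol (d/p):
10^((11-1)/2) mod 11 = -1
(d/p) = -1, so p is inert: (p) stays prime with e=1, f=2, g=1.
Therefore p is inert.

inert


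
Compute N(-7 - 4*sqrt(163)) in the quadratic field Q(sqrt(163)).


N(a + b*sqrt(d)) = a^2 - d*b^2
= (-7)^2 - (163)*(-4)^2
= 49 - 2608
= -2559

-2559


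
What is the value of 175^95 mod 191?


p = 191 is prime and the exponent is (p-1)/2 = 95, so by Euler's criterion 175^95 = (175/191) = +1 or -1 mod 191.
Compute by square-and-multiply:
  95 = 64 + 16 + 8 + 4 + 2 + 1 (binary 1011111)
  Repeated squaring mod 191: 175^1 = 175, 175^2 = 65, 175^4 = 23, 175^8 = 147, 175^16 = 26, 175^32 = 103, 175^64 = 104
  175^95 = 175^64 * 175^16 * 175^8 * 175^4 * 175^2 * 175^1 = 104 * 26 * 147 * 23 * 65 * 175 mod 191
    104 * 26 = 2704 = 30 mod 191
    30 * 147 = 4410 = 17 mod 191
    17 * 23 = 391 = 9 mod 191
    9 * 65 = 585 = 12 mod 191
    12 * 175 = 2100 = 190 mod 191
  175^95 = 190 mod 191
Result 190 = p - 1 = -1 mod 191: 175 is a quadratic non-residue mod 191. As a residue in [0, p-1] the value is 190.
175^95 mod 191 = 190

190


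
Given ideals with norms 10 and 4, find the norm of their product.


N(IJ) = N(I) * N(J)
= 10 * 4
= 40

40


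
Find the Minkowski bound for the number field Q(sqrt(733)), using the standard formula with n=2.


d = 733, d mod 4 = 1, so disc(K) = d = 733; |disc(K)| = 733
Real quadratic field, so n = 2, s = r2 = 0, r1 = 2
M = (n!/n^n) * (4/pi)^s * sqrt(|disc(K)|) = (2!/2^2) * (4/pi)^0 * sqrt(733)
= 0.5 * 1.000000 * 27.073973
= 13.5370

13.5370


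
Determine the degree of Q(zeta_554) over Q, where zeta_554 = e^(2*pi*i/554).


The degree equals Euler's totient phi(554).
554 = 2 * 277
phi(554) = 276

276


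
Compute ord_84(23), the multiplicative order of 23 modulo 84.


We want ord_84(23), the smallest k >= 1 with 23^k = 1 mod 84.
n = 84 = 2^2 * 3 * 7, phi(84) = 24; the order divides phi(n).
Divisors of 24: 1, 2, 3, 4, 6, 8, 12, 24
Repeated squaring mod 84: 23^1 = 23, 23^2 = 25, 23^4 = 37, 23^8 = 25, 23^16 = 37
Test divisors in increasing order:
  k=1: 23^1 = 23 mod 84
  k=2: 23^2 = 25 mod 84
  k=3: 23^3 = 25 * 23 = 71 mod 84
  k=4: 23^4 = 37 mod 84
  k=6: 23^6 = 37 * 25 = 1 mod 84  <- first divisor giving 1
Order = 6

6


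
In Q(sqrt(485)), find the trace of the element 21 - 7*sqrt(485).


Tr(a + b*sqrt(d)) = (a + b*sqrt(d)) + (a - b*sqrt(d)) = 2a
= 2 * (21)
= 42

42


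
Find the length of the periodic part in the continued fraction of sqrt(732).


Run the CF algorithm for sqrt(732).
a_0 = floor(sqrt(732)) = 27; set m_0=0, q_0=1.
Recurrence: m' = q*a - m,  q' = (d - m'^2)/q,  a' = floor((a_0 + m')/q').
  step 1: m=27, q=3, a=18
  step 2: m=27, q=1, a=54
a_2 = 2*a_0 = 54, so the period closes here.
sqrt(732) = [27; 18, 54]
Period length = 2

2


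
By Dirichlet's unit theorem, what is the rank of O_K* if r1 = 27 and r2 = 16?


By Dirichlet's unit theorem:
rank = r1 + r2 - 1
= 27 + 16 - 1
= 42

42


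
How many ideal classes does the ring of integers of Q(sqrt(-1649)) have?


K = Q(sqrt(-1649)). d mod 4 = 3, so D = disc(K) = 4d = -6596
h(K) equals the number of primitive reduced positive-definite forms (a, b, c) = a*x^2 + b*x*y + c*y^2 with b^2 - 4ac = D,
where reduced means |b| <= a <= c, with b >= 0 whenever |b| = a or a = c, and primitive means gcd(a, b, c) = 1.
Reduced forces 3a^2 <= |D| = 6596, so 1 <= a <= 46; b must have the parity of D, and c = (b^2 - D)/(4a) must be an integer >= a.
Enumerate a = 1..46, b in [-a, a]:
  a=1: (1, 0, 1649)  [1]
  a=2: (2, 2, 825)  [1]
  a=3: (3, -2, 550), (3, 2, 550)  [2]
  a=4: none
  a=5: (5, -2, 330), (5, 2, 330)  [2]
  a=6: (6, -2, 275), (6, 2, 275)  [2]
  a=7..8: none
  a=9: (9, -8, 185), (9, 8, 185)  [2]
  a=10: (10, -2, 165), (10, 2, 165)  [2]
  a=11: (11, -2, 150), (11, 2, 150)  [2]
  a=12..14: none
  a=15: (15, -8, 111), (15, -2, 110), (15, 2, 110), (15, 8, 111)  [4]
  a=16: none
  a=17: (17, 0, 97)  [1]
  a=18: (18, -10, 93), (18, 10, 93)  [2]
  a=19: (19, -4, 87), (19, 4, 87)  [2]
  a=20..21: none
  a=22: (22, -2, 75), (22, 2, 75)  [2]
  a=23..24: none
  a=25: (25, -2, 66), (25, 2, 66)  [2]
  a=26: none
  a=27: (27, -10, 62), (27, 10, 62)  [2]
  a=28: none
  a=29: (29, -4, 57), (29, 4, 57)  [2]
  a=30: (30, -22, 59), (30, -2, 55), (30, 2, 55), (30, 22, 59)  [4]
  a=31: (31, -10, 54), (31, 10, 54)  [2]
  a=32: none
  a=33: (33, -20, 53), (33, -2, 50), (33, 2, 50), (33, 20, 53)  [4]
  a=34: (34, 34, 57)  [1]
  a=35..36: none
  a=37: (37, -8, 45), (37, 8, 45)  [2]
  a=38: (38, -34, 51), (38, 34, 51)  [2]
  a=39..40: none
  a=41: (41, -28, 45), (41, 28, 45)  [2]
  a=42..46: none
Total reduced forms: 1 + 1 + 2 + 2 + 2 + 2 + 2 + 2 + 4 + 1 + 2 + 2 + 2 + 2 + 2 + 2 + 4 + 2 + 4 + 1 + 2 + 2 + 2 = 48
h = 48

48


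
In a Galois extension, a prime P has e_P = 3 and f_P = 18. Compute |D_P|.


|D_P| = e * f
= 3 * 18
= 54

54


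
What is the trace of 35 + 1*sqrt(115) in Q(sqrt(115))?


Tr(a + b*sqrt(d)) = (a + b*sqrt(d)) + (a - b*sqrt(d)) = 2a
= 2 * (35)
= 70

70


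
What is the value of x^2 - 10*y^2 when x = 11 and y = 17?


x^2 - d*y^2
= 11^2 - 10*17^2
= 121 - 2890
= -2769

-2769


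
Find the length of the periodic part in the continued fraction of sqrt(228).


Run the CF algorithm for sqrt(228).
a_0 = floor(sqrt(228)) = 15; set m_0=0, q_0=1.
Recurrence: m' = q*a - m,  q' = (d - m'^2)/q,  a' = floor((a_0 + m')/q').
  step 1: m=15, q=3, a=10
  step 2: m=15, q=1, a=30
a_2 = 2*a_0 = 30, so the period closes here.
sqrt(228) = [15; 10, 30]
Period length = 2

2


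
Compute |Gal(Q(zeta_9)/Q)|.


|Gal(Q(zeta_9)/Q)| = phi(9)
= 6

6


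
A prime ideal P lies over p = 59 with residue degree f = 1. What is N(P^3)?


N(P^a) = p^(a*f)
= 59^(3*1)
= 59^3
= 205379

205379


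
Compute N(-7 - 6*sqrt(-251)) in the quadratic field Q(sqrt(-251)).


N(a + b*sqrt(d)) = a^2 - d*b^2
= (-7)^2 - (-251)*(-6)^2
= 49 + 9036
= 9085

9085


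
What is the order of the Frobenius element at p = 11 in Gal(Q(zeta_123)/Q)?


The Frobenius at p in Gal(Q(zeta_n)/Q) = (Z/nZ)* is the class of p, so its order is ord_123(11), the smallest k >= 1 with 11^k = 1 mod 123.
n = 123 = 3 * 41, phi(123) = 80; the order divides phi(n).
Divisors of 80: 1, 2, 4, 5, 8, 10, 16, 20, 40, 80
Repeated squaring mod 123: 11^1 = 11, 11^2 = 121, 11^4 = 4, 11^8 = 16, 11^16 = 10, 11^32 = 100, 11^64 = 37
Test divisors in increasing order:
  k=1: 11^1 = 11 mod 123
  k=2: 11^2 = 121 mod 123
  k=4: 11^4 = 4 mod 123
  k=5: 11^5 = 4 * 11 = 44 mod 123
  k=8: 11^8 = 16 mod 123
  k=10: 11^10 = 16 * 121 = 91 mod 123
  k=16: 11^16 = 10 mod 123
  k=20: 11^20 = 10 * 4 = 40 mod 123
  k=40: 11^40 = 100 * 16 = 1 mod 123  <- first divisor giving 1
Order = 40

40


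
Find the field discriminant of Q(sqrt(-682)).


For K = Q(sqrt(d)) with d squarefree: disc(K) = d if d = 1 mod 4, and disc(K) = 4d if d = 2 or 3 mod 4.
Here d = -682, and d mod 4 = 2.
d = 2 mod 4, not 1 (O_K = Z[sqrt(d)]), so disc(K) = 4d = 4 * (-682) = -2728

-2728


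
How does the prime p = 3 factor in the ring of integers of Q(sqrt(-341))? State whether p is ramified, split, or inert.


K = Q(sqrt(-341)). Since d mod 4 = 3, disc(K) = -1364.
Check p | disc: -1364 mod 3 = 1.
p does not divide disc. Compute Legendre symbol (d/p):
1^((3-1)/2) mod 3 = 1
(d/p) = 1, so p splits: (p) = P*P' with e=1, f=1, g=2.
Therefore p is split.

split


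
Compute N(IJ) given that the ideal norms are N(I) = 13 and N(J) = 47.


N(IJ) = N(I) * N(J)
= 13 * 47
= 611

611


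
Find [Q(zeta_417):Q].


The degree equals Euler's totient phi(417).
417 = 3 * 139
phi(417) = 276

276


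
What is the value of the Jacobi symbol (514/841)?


Compute (514/841) via quadratic reciprocity:
  pull out 2: (2/841) = +1  (since 841 mod 8 = 1)
  reciprocity: (257/841) -> +(841/257)
  reduce: (70/257)
  pull out 2: (2/257) = +1  (since 257 mod 8 = 1)
  reciprocity: (35/257) -> +(257/35)
  reduce: (12/35)
  pull out 2: (2/35) = -1  (since 35 mod 8 = 3)
  pull out 2: (2/35) = -1  (since 35 mod 8 = 3)
  reciprocity: (3/35) -> -(35/3)
  reduce: (2/3)
  pull out 2: (2/3) = -1  (since 3 mod 8 = 3)
  (1/3) = 1
Product of signs = 1

1


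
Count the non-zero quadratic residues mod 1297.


For prime p, the number of non-zero quadratic residues is (p-1)/2.
= (1297-1)/2
= 648

648


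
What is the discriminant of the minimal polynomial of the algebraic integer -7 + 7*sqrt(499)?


The element -7 + 7*sqrt(499) has minimal polynomial:
x^2 + 14*x - 24402
Discriminant = (14)^2 - 4*(-24402)
= 196 + 97608
= 97804

97804


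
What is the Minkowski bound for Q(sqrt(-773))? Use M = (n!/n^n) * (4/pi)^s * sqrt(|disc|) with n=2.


d = -773, d mod 4 = 3, so disc(K) = 4d = -3092; |disc(K)| = 3092
Imaginary quadratic field, so n = 2, s = r2 = 1, r1 = 0
M = (n!/n^n) * (4/pi)^s * sqrt(|disc(K)|) = (2!/2^2) * (4/pi)^1 * sqrt(3092)
= 0.5 * 1.273240 * 55.605755
= 35.3997

35.3997


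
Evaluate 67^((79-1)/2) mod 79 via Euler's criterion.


p = 79 is prime and the exponent is (p-1)/2 = 39, so by Euler's criterion 67^39 = (67/79) = +1 or -1 mod 79.
Compute by square-and-multiply:
  39 = 32 + 4 + 2 + 1 (binary 100111)
  Repeated squaring mod 79: 67^1 = 67, 67^2 = 65, 67^4 = 38, 67^8 = 22, 67^16 = 10, 67^32 = 21
  67^39 = 67^32 * 67^4 * 67^2 * 67^1 = 21 * 38 * 65 * 67 mod 79
    21 * 38 = 798 = 8 mod 79
    8 * 65 = 520 = 46 mod 79
    46 * 67 = 3082 = 1 mod 79
  67^39 = 1 mod 79
Result 1: 67 is a quadratic residue mod 79.
67^39 mod 79 = 1

1


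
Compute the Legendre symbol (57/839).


p = 839 is prime, so compute (57/839) with the reciprocity algorithm (Jacobi-symbol steps: pull out 2s via (2/n), flip via reciprocity, reduce):
  reciprocity: (57/839) -> +(839/57)
  reduce: (41/57)
  reciprocity: (41/57) -> +(57/41)
  reduce: (16/41)
  pull out 2: (2/41) = +1  (since 41 mod 8 = 1)
  pull out 2: (2/41) = +1  (since 41 mod 8 = 1)
  pull out 2: (2/41) = +1  (since 41 mod 8 = 1)
  pull out 2: (2/41) = +1  (since 41 mod 8 = 1)
  (1/41) = 1
Product of signs = 1
(57/839) = 1

1


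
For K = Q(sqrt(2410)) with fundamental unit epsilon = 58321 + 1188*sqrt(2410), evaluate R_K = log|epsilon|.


epsilon = 58321 + 1188*sqrt(2410)
= 116642.0000
R = ln(116642.0000)
= 11.6669

11.6669


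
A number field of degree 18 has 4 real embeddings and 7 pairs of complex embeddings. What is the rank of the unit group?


By Dirichlet's unit theorem:
rank = r1 + r2 - 1
= 4 + 7 - 1
= 10

10


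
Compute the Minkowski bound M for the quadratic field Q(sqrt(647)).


d = 647, d mod 4 = 3, so disc(K) = 4d = 2588; |disc(K)| = 2588
Real quadratic field, so n = 2, s = r2 = 0, r1 = 2
M = (n!/n^n) * (4/pi)^s * sqrt(|disc(K)|) = (2!/2^2) * (4/pi)^0 * sqrt(2588)
= 0.5 * 1.000000 * 50.872389
= 25.4362

25.4362


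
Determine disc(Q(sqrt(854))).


For K = Q(sqrt(d)) with d squarefree: disc(K) = d if d = 1 mod 4, and disc(K) = 4d if d = 2 or 3 mod 4.
Here d = 854, and d mod 4 = 2.
d = 2 mod 4, not 1 (O_K = Z[sqrt(d)]), so disc(K) = 4d = 4 * (854) = 3416

3416


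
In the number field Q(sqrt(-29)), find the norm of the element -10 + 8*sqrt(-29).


N(a + b*sqrt(d)) = a^2 - d*b^2
= (-10)^2 - (-29)*(8)^2
= 100 + 1856
= 1956

1956


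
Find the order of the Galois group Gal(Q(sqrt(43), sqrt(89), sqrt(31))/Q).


The 3 square roots of distinct primes are multiplicatively independent over Q,
so [K:Q] = 2^3 and Gal(K/Q) is isomorphic to (Z/2Z)^3.
|Gal| = 2^3 = 8

8


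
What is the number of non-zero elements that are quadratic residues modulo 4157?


For prime p, the number of non-zero quadratic residues is (p-1)/2.
= (4157-1)/2
= 2078

2078


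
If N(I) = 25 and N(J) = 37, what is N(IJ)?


N(IJ) = N(I) * N(J)
= 25 * 37
= 925

925


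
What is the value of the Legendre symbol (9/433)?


p = 433 is prime, so compute (9/433) with the reciprocity algorithm (Jacobi-symbol steps: pull out 2s via (2/n), flip via reciprocity, reduce):
  reciprocity: (9/433) -> +(433/9)
  reduce: (1/9)
  (1/9) = 1
Product of signs = 1
(9/433) = 1

1


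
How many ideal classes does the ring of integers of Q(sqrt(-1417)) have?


K = Q(sqrt(-1417)). d mod 4 = 3, so D = disc(K) = 4d = -5668
h(K) equals the number of primitive reduced positive-definite forms (a, b, c) = a*x^2 + b*x*y + c*y^2 with b^2 - 4ac = D,
where reduced means |b| <= a <= c, with b >= 0 whenever |b| = a or a = c, and primitive means gcd(a, b, c) = 1.
Reduced forces 3a^2 <= |D| = 5668, so 1 <= a <= 43; b must have the parity of D, and c = (b^2 - D)/(4a) must be an integer >= a.
Enumerate a = 1..43, b in [-a, a]:
  a=1: (1, 0, 1417)  [1]
  a=2: (2, 2, 709)  [1]
  a=3..6: none
  a=7: (7, -4, 203), (7, 4, 203)  [2]
  a=8..12: none
  a=13: (13, 0, 109)  [1]
  a=14: (14, -10, 103), (14, 10, 103)  [2]
  a=15..22: none
  a=23: (23, -6, 62), (23, 6, 62)  [2]
  a=24..25: none
  a=26: (26, 26, 61)  [1]
  a=27..28: none
  a=29: (29, -4, 49), (29, 4, 49)  [2]
  a=30: none
  a=31: (31, -6, 46), (31, 6, 46)  [2]
  a=32..36: none
  a=37: (37, -20, 41), (37, 20, 41)  [2]
  a=38..43: none
Total reduced forms: 1 + 1 + 2 + 1 + 2 + 2 + 1 + 2 + 2 + 2 = 16
h = 16

16


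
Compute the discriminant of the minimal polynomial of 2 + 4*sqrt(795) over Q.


The element 2 + 4*sqrt(795) has minimal polynomial:
x^2 - 4*x - 12716
Discriminant = (-4)^2 - 4*(-12716)
= 16 + 50864
= 50880

50880


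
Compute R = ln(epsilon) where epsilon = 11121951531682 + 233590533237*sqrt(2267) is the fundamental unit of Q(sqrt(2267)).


epsilon = 11121951531682 + 233590533237*sqrt(2267)
= 2.2244e+13
R = ln(2.2244e+13)
= 30.7331

30.7331


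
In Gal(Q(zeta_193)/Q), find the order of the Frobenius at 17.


The Frobenius at p in Gal(Q(zeta_n)/Q) = (Z/nZ)* is the class of p, so its order is ord_193(17), the smallest k >= 1 with 17^k = 1 mod 193.
n = 193 = 193, phi(193) = 192; the order divides phi(n).
Divisors of 192: 1, 2, 3, 4, 6, 8, 12, 16, 24, 32, 48, 64, 96, 192
Repeated squaring mod 193: 17^1 = 17, 17^2 = 96, 17^4 = 145, 17^8 = 181, 17^16 = 144, 17^32 = 85, 17^64 = 84, 17^128 = 108
Test divisors in increasing order:
  k=1: 17^1 = 17 mod 193
  k=2: 17^2 = 96 mod 193
  k=3: 17^3 = 96 * 17 = 88 mod 193
  k=4: 17^4 = 145 mod 193
  k=6: 17^6 = 145 * 96 = 24 mod 193
  k=8: 17^8 = 181 mod 193
  k=12: 17^12 = 181 * 145 = 190 mod 193
  k=16: 17^16 = 144 mod 193
  k=24: 17^24 = 144 * 181 = 9 mod 193
  k=32: 17^32 = 85 mod 193
  k=48: 17^48 = 85 * 144 = 81 mod 193
  k=64: 17^64 = 84 mod 193
  k=96: 17^96 = 84 * 85 = 192 mod 193
  k=192: 17^192 = 108 * 84 = 1 mod 193  <- first divisor giving 1
Order = 192

192


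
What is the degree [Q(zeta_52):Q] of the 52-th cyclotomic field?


The degree equals Euler's totient phi(52).
52 = 2^2 * 13
phi(52) = 24

24


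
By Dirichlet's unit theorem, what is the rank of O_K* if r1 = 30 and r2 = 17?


By Dirichlet's unit theorem:
rank = r1 + r2 - 1
= 30 + 17 - 1
= 46

46


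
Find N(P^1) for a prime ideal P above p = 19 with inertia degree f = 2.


N(P^a) = p^(a*f)
= 19^(1*2)
= 19^2
= 361

361


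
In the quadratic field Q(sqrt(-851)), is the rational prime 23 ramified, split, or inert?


K = Q(sqrt(-851)). Since d mod 4 = 1, disc(K) = -851.
Check p | disc: -851 mod 23 = 0.
p divides disc, so p ramifies: (p) = P^2 with e=2, f=1, g=1.
Therefore p is ramified.

ramified


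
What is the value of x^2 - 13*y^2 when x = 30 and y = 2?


x^2 - d*y^2
= 30^2 - 13*2^2
= 900 - 52
= 848

848


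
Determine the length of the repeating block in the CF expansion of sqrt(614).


Run the CF algorithm for sqrt(614).
a_0 = floor(sqrt(614)) = 24; set m_0=0, q_0=1.
Recurrence: m' = q*a - m,  q' = (d - m'^2)/q,  a' = floor((a_0 + m')/q').
  step 1: m=24, q=38, a=1
  step 2: m=14, q=11, a=3
  step 3: m=19, q=23, a=1
  step 4: m=4, q=26, a=1
  step 5: m=22, q=5, a=9
  step 6: m=23, q=17, a=2
  step 7: m=11, q=29, a=1
  step 8: m=18, q=10, a=4
  step 9: m=22, q=13, a=3
  step 10: m=17, q=25, a=1
  step 11: m=8, q=22, a=1
  step 12: m=14, q=19, a=2
  step 13: m=24, q=2, a=24
  step 14: m=24, q=19, a=2
  step 15: m=14, q=22, a=1
  step 16: m=8, q=25, a=1
  step 17: m=17, q=13, a=3
  step 18: m=22, q=10, a=4
  step 19: m=18, q=29, a=1
  step 20: m=11, q=17, a=2
  step 21: m=23, q=5, a=9
  step 22: m=22, q=26, a=1
  step 23: m=4, q=23, a=1
  step 24: m=19, q=11, a=3
  step 25: m=14, q=38, a=1
  step 26: m=24, q=1, a=48
a_26 = 2*a_0 = 48, so the period closes here.
sqrt(614) = [24; 1, 3, 1, 1, 9, 2, 1, 4, 3, 1, 1, 2, 24, 2, 1, 1, 3, 4, 1, 2, 9, 1, 1, 3, 1, 48]
Period length = 26

26


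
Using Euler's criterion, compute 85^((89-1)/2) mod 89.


p = 89 is prime and the exponent is (p-1)/2 = 44, so by Euler's criterion 85^44 = (85/89) = +1 or -1 mod 89.
Compute by square-and-multiply:
  44 = 32 + 8 + 4 (binary 101100)
  Repeated squaring mod 89: 85^1 = 85, 85^2 = 16, 85^4 = 78, 85^8 = 32, 85^16 = 45, 85^32 = 67
  85^44 = 85^32 * 85^8 * 85^4 = 67 * 32 * 78 mod 89
    67 * 32 = 2144 = 8 mod 89
    8 * 78 = 624 = 1 mod 89
  85^44 = 1 mod 89
Result 1: 85 is a quadratic residue mod 89.
85^44 mod 89 = 1

1


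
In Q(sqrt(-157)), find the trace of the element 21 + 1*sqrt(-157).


Tr(a + b*sqrt(d)) = (a + b*sqrt(d)) + (a - b*sqrt(d)) = 2a
= 2 * (21)
= 42

42


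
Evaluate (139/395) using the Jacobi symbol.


Compute (139/395) via quadratic reciprocity:
  reciprocity: (139/395) -> -(395/139)
  reduce: (117/139)
  reciprocity: (117/139) -> +(139/117)
  reduce: (22/117)
  pull out 2: (2/117) = -1  (since 117 mod 8 = 5)
  reciprocity: (11/117) -> +(117/11)
  reduce: (7/11)
  reciprocity: (7/11) -> -(11/7)
  reduce: (4/7)
  pull out 2: (2/7) = +1  (since 7 mod 8 = 7)
  pull out 2: (2/7) = +1  (since 7 mod 8 = 7)
  (1/7) = 1
Product of signs = -1

-1


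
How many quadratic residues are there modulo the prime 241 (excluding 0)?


For prime p, the number of non-zero quadratic residues is (p-1)/2.
= (241-1)/2
= 120

120


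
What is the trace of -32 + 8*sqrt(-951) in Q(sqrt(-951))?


Tr(a + b*sqrt(d)) = (a + b*sqrt(d)) + (a - b*sqrt(d)) = 2a
= 2 * (-32)
= -64

-64


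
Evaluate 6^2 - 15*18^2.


x^2 - d*y^2
= 6^2 - 15*18^2
= 36 - 4860
= -4824

-4824


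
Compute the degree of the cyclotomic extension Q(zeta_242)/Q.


The degree equals Euler's totient phi(242).
242 = 2 * 11^2
phi(242) = 110

110


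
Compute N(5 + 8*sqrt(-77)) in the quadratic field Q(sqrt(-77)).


N(a + b*sqrt(d)) = a^2 - d*b^2
= (5)^2 - (-77)*(8)^2
= 25 + 4928
= 4953

4953


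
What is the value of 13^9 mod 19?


p = 19 is prime and the exponent is (p-1)/2 = 9, so by Euler's criterion 13^9 = (13/19) = +1 or -1 mod 19.
Compute by square-and-multiply:
  9 = 8 + 1 (binary 1001)
  Repeated squaring mod 19: 13^1 = 13, 13^2 = 17, 13^4 = 4, 13^8 = 16
  13^9 = 13^8 * 13^1 = 16 * 13 mod 19
    16 * 13 = 208 = 18 mod 19
  13^9 = 18 mod 19
Result 18 = p - 1 = -1 mod 19: 13 is a quadratic non-residue mod 19. As a residue in [0, p-1] the value is 18.
13^9 mod 19 = 18

18


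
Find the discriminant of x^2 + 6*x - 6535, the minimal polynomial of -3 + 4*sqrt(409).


The element -3 + 4*sqrt(409) has minimal polynomial:
x^2 + 6*x - 6535
Discriminant = (6)^2 - 4*(-6535)
= 36 + 26140
= 26176

26176


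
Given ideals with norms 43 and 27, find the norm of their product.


N(IJ) = N(I) * N(J)
= 43 * 27
= 1161

1161


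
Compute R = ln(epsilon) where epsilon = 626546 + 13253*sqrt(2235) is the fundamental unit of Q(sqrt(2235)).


epsilon = 626546 + 13253*sqrt(2235)
= 1.2531e+06
R = ln(1.2531e+06)
= 14.0411

14.0411


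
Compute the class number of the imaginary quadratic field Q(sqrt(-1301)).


K = Q(sqrt(-1301)). d mod 4 = 3, so D = disc(K) = 4d = -5204
h(K) equals the number of primitive reduced positive-definite forms (a, b, c) = a*x^2 + b*x*y + c*y^2 with b^2 - 4ac = D,
where reduced means |b| <= a <= c, with b >= 0 whenever |b| = a or a = c, and primitive means gcd(a, b, c) = 1.
Reduced forces 3a^2 <= |D| = 5204, so 1 <= a <= 41; b must have the parity of D, and c = (b^2 - D)/(4a) must be an integer >= a.
Enumerate a = 1..41, b in [-a, a]:
  a=1: (1, 0, 1301)  [1]
  a=2: (2, 2, 651)  [1]
  a=3: (3, -2, 434), (3, 2, 434)  [2]
  a=4: none
  a=5: (5, -4, 261), (5, 4, 261)  [2]
  a=6: (6, -2, 217), (6, 2, 217)  [2]
  a=7: (7, -2, 186), (7, 2, 186)  [2]
  a=8: none
  a=9: (9, -4, 145), (9, 4, 145)  [2]
  a=10: (10, -6, 131), (10, 6, 131)  [2]
  a=11..12: none
  a=13: (13, -10, 102), (13, 10, 102)  [2]
  a=14: (14, -2, 93), (14, 2, 93)  [2]
  a=15: (15, -14, 90), (15, -4, 87), (15, 4, 87), (15, 14, 90)  [4]
  a=16: none
  a=17: (17, -10, 78), (17, 10, 78)  [2]
  a=18: (18, -14, 75), (18, 14, 75)  [2]
  a=19..20: none
  a=21: (21, -16, 65), (21, -2, 62), (21, 2, 62), (21, 16, 65)  [4]
  a=22..24: none
  a=25: (25, -14, 54), (25, 14, 54)  [2]
  a=26: (26, -10, 51), (26, 10, 51)  [2]
  a=27: (27, -14, 50), (27, 14, 50)  [2]
  a=28: none
  a=29: (29, -4, 45), (29, 4, 45)  [2]
  a=30: (30, -26, 49), (30, -14, 45), (30, 14, 45), (30, 26, 49)  [4]
  a=31: (31, -2, 42), (31, 2, 42)  [2]
  a=32..33: none
  a=34: (34, -10, 39), (34, 10, 39)  [2]
  a=35: (35, -26, 42), (35, -16, 39), (35, 16, 39), (35, 26, 42)  [4]
  a=36..41: none
Total reduced forms: 1 + 1 + 2 + 2 + 2 + 2 + 2 + 2 + 2 + 2 + 4 + 2 + 2 + 4 + 2 + 2 + 2 + 2 + 4 + 2 + 2 + 4 = 50
h = 50

50


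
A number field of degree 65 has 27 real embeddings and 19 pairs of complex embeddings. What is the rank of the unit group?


By Dirichlet's unit theorem:
rank = r1 + r2 - 1
= 27 + 19 - 1
= 45

45


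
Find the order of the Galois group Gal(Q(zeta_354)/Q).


|Gal(Q(zeta_354)/Q)| = phi(354)
= 116

116


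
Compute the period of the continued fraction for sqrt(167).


Run the CF algorithm for sqrt(167).
a_0 = floor(sqrt(167)) = 12; set m_0=0, q_0=1.
Recurrence: m' = q*a - m,  q' = (d - m'^2)/q,  a' = floor((a_0 + m')/q').
  step 1: m=12, q=23, a=1
  step 2: m=11, q=2, a=11
  step 3: m=11, q=23, a=1
  step 4: m=12, q=1, a=24
a_4 = 2*a_0 = 24, so the period closes here.
sqrt(167) = [12; 1, 11, 1, 24]
Period length = 4

4


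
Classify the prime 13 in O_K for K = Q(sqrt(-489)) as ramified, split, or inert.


K = Q(sqrt(-489)). Since d mod 4 = 3, disc(K) = -1956.
Check p | disc: -1956 mod 13 = 7.
p does not divide disc. Compute Legendre symbol (d/p):
5^((13-1)/2) mod 13 = -1
(d/p) = -1, so p is inert: (p) stays prime with e=1, f=2, g=1.
Therefore p is inert.

inert


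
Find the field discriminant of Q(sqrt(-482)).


For K = Q(sqrt(d)) with d squarefree: disc(K) = d if d = 1 mod 4, and disc(K) = 4d if d = 2 or 3 mod 4.
Here d = -482, and d mod 4 = 2.
d = 2 mod 4, not 1 (O_K = Z[sqrt(d)]), so disc(K) = 4d = 4 * (-482) = -1928

-1928


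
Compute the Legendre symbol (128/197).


p = 197 is prime, so compute (128/197) with the reciprocity algorithm (Jacobi-symbol steps: pull out 2s via (2/n), flip via reciprocity, reduce):
  pull out 2: (2/197) = -1  (since 197 mod 8 = 5)
  pull out 2: (2/197) = -1  (since 197 mod 8 = 5)
  pull out 2: (2/197) = -1  (since 197 mod 8 = 5)
  pull out 2: (2/197) = -1  (since 197 mod 8 = 5)
  pull out 2: (2/197) = -1  (since 197 mod 8 = 5)
  pull out 2: (2/197) = -1  (since 197 mod 8 = 5)
  pull out 2: (2/197) = -1  (since 197 mod 8 = 5)
  (1/197) = 1
Product of signs = -1
(128/197) = -1

-1


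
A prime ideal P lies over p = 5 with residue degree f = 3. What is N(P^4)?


N(P^a) = p^(a*f)
= 5^(4*3)
= 5^12
= 244140625

244140625


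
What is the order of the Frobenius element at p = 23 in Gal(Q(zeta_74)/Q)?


The Frobenius at p in Gal(Q(zeta_n)/Q) = (Z/nZ)* is the class of p, so its order is ord_74(23), the smallest k >= 1 with 23^k = 1 mod 74.
n = 74 = 2 * 37, phi(74) = 36; the order divides phi(n).
Divisors of 36: 1, 2, 3, 4, 6, 9, 12, 18, 36
Repeated squaring mod 74: 23^1 = 23, 23^2 = 11, 23^4 = 47, 23^8 = 63, 23^16 = 47, 23^32 = 63
Test divisors in increasing order:
  k=1: 23^1 = 23 mod 74
  k=2: 23^2 = 11 mod 74
  k=3: 23^3 = 11 * 23 = 31 mod 74
  k=4: 23^4 = 47 mod 74
  k=6: 23^6 = 47 * 11 = 73 mod 74
  k=9: 23^9 = 63 * 23 = 43 mod 74
  k=12: 23^12 = 63 * 47 = 1 mod 74  <- first divisor giving 1
Order = 12

12


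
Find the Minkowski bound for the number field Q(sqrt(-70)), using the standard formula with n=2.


d = -70, d mod 4 = 2, so disc(K) = 4d = -280; |disc(K)| = 280
Imaginary quadratic field, so n = 2, s = r2 = 1, r1 = 0
M = (n!/n^n) * (4/pi)^s * sqrt(|disc(K)|) = (2!/2^2) * (4/pi)^1 * sqrt(280)
= 0.5 * 1.273240 * 16.733201
= 10.6527

10.6527


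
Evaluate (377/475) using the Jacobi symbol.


Compute (377/475) via quadratic reciprocity:
  reciprocity: (377/475) -> +(475/377)
  reduce: (98/377)
  pull out 2: (2/377) = +1  (since 377 mod 8 = 1)
  reciprocity: (49/377) -> +(377/49)
  reduce: (34/49)
  pull out 2: (2/49) = +1  (since 49 mod 8 = 1)
  reciprocity: (17/49) -> +(49/17)
  reduce: (15/17)
  reciprocity: (15/17) -> +(17/15)
  reduce: (2/15)
  pull out 2: (2/15) = +1  (since 15 mod 8 = 7)
  (1/15) = 1
Product of signs = 1

1


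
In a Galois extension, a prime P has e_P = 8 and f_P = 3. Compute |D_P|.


|D_P| = e * f
= 8 * 3
= 24

24


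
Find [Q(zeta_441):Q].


The degree equals Euler's totient phi(441).
441 = 3^2 * 7^2
phi(441) = 252

252


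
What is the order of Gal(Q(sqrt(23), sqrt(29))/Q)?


The 2 square roots of distinct primes are multiplicatively independent over Q,
so [K:Q] = 2^2 and Gal(K/Q) is isomorphic to (Z/2Z)^2.
|Gal| = 2^2 = 4

4


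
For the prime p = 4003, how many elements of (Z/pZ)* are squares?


For prime p, the number of non-zero quadratic residues is (p-1)/2.
= (4003-1)/2
= 2001

2001


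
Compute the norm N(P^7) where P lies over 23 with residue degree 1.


N(P^a) = p^(a*f)
= 23^(7*1)
= 23^7
= 3404825447

3404825447


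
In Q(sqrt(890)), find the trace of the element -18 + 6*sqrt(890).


Tr(a + b*sqrt(d)) = (a + b*sqrt(d)) + (a - b*sqrt(d)) = 2a
= 2 * (-18)
= -36

-36


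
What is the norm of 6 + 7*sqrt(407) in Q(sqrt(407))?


N(a + b*sqrt(d)) = a^2 - d*b^2
= (6)^2 - (407)*(7)^2
= 36 - 19943
= -19907

-19907


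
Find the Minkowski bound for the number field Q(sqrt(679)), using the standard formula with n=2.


d = 679, d mod 4 = 3, so disc(K) = 4d = 2716; |disc(K)| = 2716
Real quadratic field, so n = 2, s = r2 = 0, r1 = 2
M = (n!/n^n) * (4/pi)^s * sqrt(|disc(K)|) = (2!/2^2) * (4/pi)^0 * sqrt(2716)
= 0.5 * 1.000000 * 52.115257
= 26.0576

26.0576


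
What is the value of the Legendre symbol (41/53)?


p = 53 is prime, so compute (41/53) with the reciprocity algorithm (Jacobi-symbol steps: pull out 2s via (2/n), flip via reciprocity, reduce):
  reciprocity: (41/53) -> +(53/41)
  reduce: (12/41)
  pull out 2: (2/41) = +1  (since 41 mod 8 = 1)
  pull out 2: (2/41) = +1  (since 41 mod 8 = 1)
  reciprocity: (3/41) -> +(41/3)
  reduce: (2/3)
  pull out 2: (2/3) = -1  (since 3 mod 8 = 3)
  (1/3) = 1
Product of signs = -1
(41/53) = -1

-1


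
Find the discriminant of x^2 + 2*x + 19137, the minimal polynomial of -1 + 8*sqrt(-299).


The element -1 + 8*sqrt(-299) has minimal polynomial:
x^2 + 2*x + 19137
Discriminant = (2)^2 - 4*(19137)
= 4 - 76548
= -76544

-76544


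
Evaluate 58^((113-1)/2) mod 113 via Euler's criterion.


p = 113 is prime and the exponent is (p-1)/2 = 56, so by Euler's criterion 58^56 = (58/113) = +1 or -1 mod 113.
Compute by square-and-multiply:
  56 = 32 + 16 + 8 (binary 111000)
  Repeated squaring mod 113: 58^1 = 58, 58^2 = 87, 58^4 = 111, 58^8 = 4, 58^16 = 16, 58^32 = 30
  58^56 = 58^32 * 58^16 * 58^8 = 30 * 16 * 4 mod 113
    30 * 16 = 480 = 28 mod 113
    28 * 4 = 112 = 112 mod 113
  58^56 = 112 mod 113
Result 112 = p - 1 = -1 mod 113: 58 is a quadratic non-residue mod 113. As a residue in [0, p-1] the value is 112.
58^56 mod 113 = 112

112


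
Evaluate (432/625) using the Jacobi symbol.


Compute (432/625) via quadratic reciprocity:
  pull out 2: (2/625) = +1  (since 625 mod 8 = 1)
  pull out 2: (2/625) = +1  (since 625 mod 8 = 1)
  pull out 2: (2/625) = +1  (since 625 mod 8 = 1)
  pull out 2: (2/625) = +1  (since 625 mod 8 = 1)
  reciprocity: (27/625) -> +(625/27)
  reduce: (4/27)
  pull out 2: (2/27) = -1  (since 27 mod 8 = 3)
  pull out 2: (2/27) = -1  (since 27 mod 8 = 3)
  (1/27) = 1
Product of signs = 1

1


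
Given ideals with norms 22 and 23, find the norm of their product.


N(IJ) = N(I) * N(J)
= 22 * 23
= 506

506


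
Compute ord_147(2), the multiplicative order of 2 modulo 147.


We want ord_147(2), the smallest k >= 1 with 2^k = 1 mod 147.
n = 147 = 3 * 7^2, phi(147) = 84; the order divides phi(n).
Divisors of 84: 1, 2, 3, 4, 6, 7, 12, 14, 21, 28, 42, 84
Repeated squaring mod 147: 2^1 = 2, 2^2 = 4, 2^4 = 16, 2^8 = 109, 2^16 = 121, 2^32 = 88, 2^64 = 100
Test divisors in increasing order:
  k=1: 2^1 = 2 mod 147
  k=2: 2^2 = 4 mod 147
  k=3: 2^3 = 4 * 2 = 8 mod 147
  k=4: 2^4 = 16 mod 147
  k=6: 2^6 = 16 * 4 = 64 mod 147
  k=7: 2^7 = 16 * 4 * 2 = 128 mod 147
  k=12: 2^12 = 109 * 16 = 127 mod 147
  k=14: 2^14 = 109 * 16 * 4 = 67 mod 147
  k=21: 2^21 = 121 * 16 * 2 = 50 mod 147
  k=28: 2^28 = 121 * 109 * 16 = 79 mod 147
  k=42: 2^42 = 88 * 109 * 4 = 1 mod 147  <- first divisor giving 1
Order = 42

42


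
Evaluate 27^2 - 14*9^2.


x^2 - d*y^2
= 27^2 - 14*9^2
= 729 - 1134
= -405

-405


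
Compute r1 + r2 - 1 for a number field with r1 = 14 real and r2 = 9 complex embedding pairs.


By Dirichlet's unit theorem:
rank = r1 + r2 - 1
= 14 + 9 - 1
= 22

22


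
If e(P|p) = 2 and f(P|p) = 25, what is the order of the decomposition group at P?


|D_P| = e * f
= 2 * 25
= 50

50


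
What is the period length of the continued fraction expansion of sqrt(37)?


Run the CF algorithm for sqrt(37).
a_0 = floor(sqrt(37)) = 6; set m_0=0, q_0=1.
Recurrence: m' = q*a - m,  q' = (d - m'^2)/q,  a' = floor((a_0 + m')/q').
  step 1: m=6, q=1, a=12
a_1 = 2*a_0 = 12, so the period closes here.
sqrt(37) = [6; 12]
Period length = 1

1


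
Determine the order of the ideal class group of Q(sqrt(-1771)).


K = Q(sqrt(-1771)). d mod 4 = 1, so D = disc(K) = d = -1771
h(K) equals the number of primitive reduced positive-definite forms (a, b, c) = a*x^2 + b*x*y + c*y^2 with b^2 - 4ac = D,
where reduced means |b| <= a <= c, with b >= 0 whenever |b| = a or a = c, and primitive means gcd(a, b, c) = 1.
Reduced forces 3a^2 <= |D| = 1771, so 1 <= a <= 24; b must have the parity of D, and c = (b^2 - D)/(4a) must be an integer >= a.
Enumerate a = 1..24, b in [-a, a]:
  a=1: (1, 1, 443)  [1]
  a=2..4: none
  a=5: (5, -3, 89), (5, 3, 89)  [2]
  a=6: none
  a=7: (7, 7, 65)  [1]
  a=8..10: none
  a=11: (11, 11, 43)  [1]
  a=12: none
  a=13: (13, -7, 35), (13, 7, 35)  [2]
  a=14..22: none
  a=23: (23, 23, 25)  [1]
  a=24: none
Total reduced forms: 1 + 2 + 1 + 1 + 2 + 1 = 8
h = 8

8


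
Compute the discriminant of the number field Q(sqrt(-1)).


For K = Q(sqrt(d)) with d squarefree: disc(K) = d if d = 1 mod 4, and disc(K) = 4d if d = 2 or 3 mod 4.
Here d = -1, and d mod 4 = 3.
d = 3 mod 4, not 1 (O_K = Z[sqrt(d)]), so disc(K) = 4d = 4 * (-1) = -4

-4


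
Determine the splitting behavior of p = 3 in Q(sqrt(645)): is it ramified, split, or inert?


K = Q(sqrt(645)). Since d mod 4 = 1, disc(K) = 645.
Check p | disc: 645 mod 3 = 0.
p divides disc, so p ramifies: (p) = P^2 with e=2, f=1, g=1.
Therefore p is ramified.

ramified


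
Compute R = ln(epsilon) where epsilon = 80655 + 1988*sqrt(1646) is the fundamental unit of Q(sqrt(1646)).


epsilon = 80655 + 1988*sqrt(1646)
= 161310.0000
R = ln(161310.0000)
= 11.9911

11.9911


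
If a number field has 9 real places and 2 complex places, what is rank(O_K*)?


By Dirichlet's unit theorem:
rank = r1 + r2 - 1
= 9 + 2 - 1
= 10

10


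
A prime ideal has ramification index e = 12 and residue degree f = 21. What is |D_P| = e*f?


|D_P| = e * f
= 12 * 21
= 252

252


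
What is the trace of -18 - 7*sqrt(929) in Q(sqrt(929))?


Tr(a + b*sqrt(d)) = (a + b*sqrt(d)) + (a - b*sqrt(d)) = 2a
= 2 * (-18)
= -36

-36


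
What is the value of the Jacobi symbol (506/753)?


Compute (506/753) via quadratic reciprocity:
  pull out 2: (2/753) = +1  (since 753 mod 8 = 1)
  reciprocity: (253/753) -> +(753/253)
  reduce: (247/253)
  reciprocity: (247/253) -> +(253/247)
  reduce: (6/247)
  pull out 2: (2/247) = +1  (since 247 mod 8 = 7)
  reciprocity: (3/247) -> -(247/3)
  reduce: (1/3)
  (1/3) = 1
Product of signs = -1

-1


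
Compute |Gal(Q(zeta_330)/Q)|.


|Gal(Q(zeta_330)/Q)| = phi(330)
= 80

80


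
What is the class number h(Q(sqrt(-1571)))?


K = Q(sqrt(-1571)). d mod 4 = 1, so D = disc(K) = d = -1571
h(K) equals the number of primitive reduced positive-definite forms (a, b, c) = a*x^2 + b*x*y + c*y^2 with b^2 - 4ac = D,
where reduced means |b| <= a <= c, with b >= 0 whenever |b| = a or a = c, and primitive means gcd(a, b, c) = 1.
Reduced forces 3a^2 <= |D| = 1571, so 1 <= a <= 22; b must have the parity of D, and c = (b^2 - D)/(4a) must be an integer >= a.
Enumerate a = 1..22, b in [-a, a]:
  a=1: (1, 1, 393)  [1]
  a=2: none
  a=3: (3, -1, 131), (3, 1, 131)  [2]
  a=4: none
  a=5: (5, -3, 79), (5, 3, 79)  [2]
  a=6: none
  a=7: (7, -5, 57), (7, 5, 57)  [2]
  a=8: none
  a=9: (9, -7, 45), (9, 7, 45)  [2]
  a=10..14: none
  a=15: (15, -13, 29), (15, -7, 27), (15, 7, 27), (15, 13, 29)  [4]
  a=16..18: none
  a=19: (19, -5, 21), (19, 5, 21)  [2]
  a=20: none
  a=21: (21, -19, 23), (21, 19, 23)  [2]
  a=22: none
Total reduced forms: 1 + 2 + 2 + 2 + 2 + 4 + 2 + 2 = 17
h = 17

17


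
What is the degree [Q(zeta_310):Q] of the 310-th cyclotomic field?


The degree equals Euler's totient phi(310).
310 = 2 * 5 * 31
phi(310) = 120

120


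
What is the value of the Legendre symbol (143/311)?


p = 311 is prime, so compute (143/311) with the reciprocity algorithm (Jacobi-symbol steps: pull out 2s via (2/n), flip via reciprocity, reduce):
  reciprocity: (143/311) -> -(311/143)
  reduce: (25/143)
  reciprocity: (25/143) -> +(143/25)
  reduce: (18/25)
  pull out 2: (2/25) = +1  (since 25 mod 8 = 1)
  reciprocity: (9/25) -> +(25/9)
  reduce: (7/9)
  reciprocity: (7/9) -> +(9/7)
  reduce: (2/7)
  pull out 2: (2/7) = +1  (since 7 mod 8 = 7)
  (1/7) = 1
Product of signs = -1
(143/311) = -1

-1


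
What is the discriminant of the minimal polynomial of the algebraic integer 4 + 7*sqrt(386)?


The element 4 + 7*sqrt(386) has minimal polynomial:
x^2 - 8*x - 18898
Discriminant = (-8)^2 - 4*(-18898)
= 64 + 75592
= 75656

75656


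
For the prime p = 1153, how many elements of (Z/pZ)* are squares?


For prime p, the number of non-zero quadratic residues is (p-1)/2.
= (1153-1)/2
= 576

576


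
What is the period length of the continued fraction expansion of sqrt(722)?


Run the CF algorithm for sqrt(722).
a_0 = floor(sqrt(722)) = 26; set m_0=0, q_0=1.
Recurrence: m' = q*a - m,  q' = (d - m'^2)/q,  a' = floor((a_0 + m')/q').
  step 1: m=26, q=46, a=1
  step 2: m=20, q=7, a=6
  step 3: m=22, q=34, a=1
  step 4: m=12, q=17, a=2
  step 5: m=22, q=14, a=3
  step 6: m=20, q=23, a=2
  step 7: m=26, q=2, a=26
  step 8: m=26, q=23, a=2
  step 9: m=20, q=14, a=3
  step 10: m=22, q=17, a=2
  step 11: m=12, q=34, a=1
  step 12: m=22, q=7, a=6
  step 13: m=20, q=46, a=1
  step 14: m=26, q=1, a=52
a_14 = 2*a_0 = 52, so the period closes here.
sqrt(722) = [26; 1, 6, 1, 2, 3, 2, 26, 2, 3, 2, 1, 6, 1, 52]
Period length = 14

14


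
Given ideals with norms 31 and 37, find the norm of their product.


N(IJ) = N(I) * N(J)
= 31 * 37
= 1147

1147


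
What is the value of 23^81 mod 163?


p = 163 is prime and the exponent is (p-1)/2 = 81, so by Euler's criterion 23^81 = (23/163) = +1 or -1 mod 163.
Compute by square-and-multiply:
  81 = 64 + 16 + 1 (binary 1010001)
  Repeated squaring mod 163: 23^1 = 23, 23^2 = 40, 23^4 = 133, 23^8 = 85, 23^16 = 53, 23^32 = 38, 23^64 = 140
  23^81 = 23^64 * 23^16 * 23^1 = 140 * 53 * 23 mod 163
    140 * 53 = 7420 = 85 mod 163
    85 * 23 = 1955 = 162 mod 163
  23^81 = 162 mod 163
Result 162 = p - 1 = -1 mod 163: 23 is a quadratic non-residue mod 163. As a residue in [0, p-1] the value is 162.
23^81 mod 163 = 162

162


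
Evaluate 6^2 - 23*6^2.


x^2 - d*y^2
= 6^2 - 23*6^2
= 36 - 828
= -792

-792


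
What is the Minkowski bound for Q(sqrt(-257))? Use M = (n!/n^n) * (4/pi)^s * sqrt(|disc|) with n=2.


d = -257, d mod 4 = 3, so disc(K) = 4d = -1028; |disc(K)| = 1028
Imaginary quadratic field, so n = 2, s = r2 = 1, r1 = 0
M = (n!/n^n) * (4/pi)^s * sqrt(|disc(K)|) = (2!/2^2) * (4/pi)^1 * sqrt(1028)
= 0.5 * 1.273240 * 32.062439
= 20.4116

20.4116


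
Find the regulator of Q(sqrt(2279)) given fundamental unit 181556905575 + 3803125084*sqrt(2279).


epsilon = 181556905575 + 3803125084*sqrt(2279)
= 3.6311e+11
R = ln(3.6311e+11)
= 26.6180

26.6180


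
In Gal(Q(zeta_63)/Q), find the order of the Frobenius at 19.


The Frobenius at p in Gal(Q(zeta_n)/Q) = (Z/nZ)* is the class of p, so its order is ord_63(19), the smallest k >= 1 with 19^k = 1 mod 63.
n = 63 = 3^2 * 7, phi(63) = 36; the order divides phi(n).
Divisors of 36: 1, 2, 3, 4, 6, 9, 12, 18, 36
Repeated squaring mod 63: 19^1 = 19, 19^2 = 46, 19^4 = 37, 19^8 = 46, 19^16 = 37, 19^32 = 46
Test divisors in increasing order:
  k=1: 19^1 = 19 mod 63
  k=2: 19^2 = 46 mod 63
  k=3: 19^3 = 46 * 19 = 55 mod 63
  k=4: 19^4 = 37 mod 63
  k=6: 19^6 = 37 * 46 = 1 mod 63  <- first divisor giving 1
Order = 6

6


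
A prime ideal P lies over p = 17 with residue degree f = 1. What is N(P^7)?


N(P^a) = p^(a*f)
= 17^(7*1)
= 17^7
= 410338673

410338673


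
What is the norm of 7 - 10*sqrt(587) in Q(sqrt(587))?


N(a + b*sqrt(d)) = a^2 - d*b^2
= (7)^2 - (587)*(-10)^2
= 49 - 58700
= -58651

-58651
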